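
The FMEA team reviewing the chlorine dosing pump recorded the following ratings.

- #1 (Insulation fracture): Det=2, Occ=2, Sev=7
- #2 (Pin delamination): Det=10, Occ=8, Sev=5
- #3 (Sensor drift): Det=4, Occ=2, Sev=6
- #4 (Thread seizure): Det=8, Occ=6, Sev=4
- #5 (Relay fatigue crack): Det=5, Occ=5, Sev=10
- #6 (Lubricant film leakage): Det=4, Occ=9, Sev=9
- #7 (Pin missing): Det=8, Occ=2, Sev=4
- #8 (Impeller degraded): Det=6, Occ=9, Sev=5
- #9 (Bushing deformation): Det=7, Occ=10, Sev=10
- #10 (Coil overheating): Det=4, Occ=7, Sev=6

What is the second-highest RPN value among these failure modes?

400

RPN = Severity × Occurrence × Detection:
  #1: 7 × 2 × 2 = 28
  #2: 5 × 8 × 10 = 400
  #3: 6 × 2 × 4 = 48
  #4: 4 × 6 × 8 = 192
  #5: 10 × 5 × 5 = 250
  #6: 9 × 9 × 4 = 324
  #7: 4 × 2 × 8 = 64
  #8: 5 × 9 × 6 = 270
  #9: 10 × 10 × 7 = 700
  #10: 6 × 7 × 4 = 168
Sorted descending: 700, 400, 324, 270, 250, 192, 168, 64, 48, 28.
The second-highest RPN is 400 (#2).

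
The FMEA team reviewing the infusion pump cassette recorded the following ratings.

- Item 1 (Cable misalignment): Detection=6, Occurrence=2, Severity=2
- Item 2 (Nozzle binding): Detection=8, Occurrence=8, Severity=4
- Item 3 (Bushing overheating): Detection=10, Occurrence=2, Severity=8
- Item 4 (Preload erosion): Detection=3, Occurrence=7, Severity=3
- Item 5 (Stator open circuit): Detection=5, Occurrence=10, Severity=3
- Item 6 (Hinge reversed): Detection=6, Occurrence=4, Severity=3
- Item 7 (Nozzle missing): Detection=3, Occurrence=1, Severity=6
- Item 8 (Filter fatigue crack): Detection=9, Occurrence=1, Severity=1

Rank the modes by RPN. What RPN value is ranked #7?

RPN = Severity × Occurrence × Detection:
  Item 1: 2 × 2 × 6 = 24
  Item 2: 4 × 8 × 8 = 256
  Item 3: 8 × 2 × 10 = 160
  Item 4: 3 × 7 × 3 = 63
  Item 5: 3 × 10 × 5 = 150
  Item 6: 3 × 4 × 6 = 72
  Item 7: 6 × 1 × 3 = 18
  Item 8: 1 × 1 × 9 = 9
Sorted descending: 256, 160, 150, 72, 63, 24, 18, 9.
The seventh-highest RPN is 18 (Item 7).

18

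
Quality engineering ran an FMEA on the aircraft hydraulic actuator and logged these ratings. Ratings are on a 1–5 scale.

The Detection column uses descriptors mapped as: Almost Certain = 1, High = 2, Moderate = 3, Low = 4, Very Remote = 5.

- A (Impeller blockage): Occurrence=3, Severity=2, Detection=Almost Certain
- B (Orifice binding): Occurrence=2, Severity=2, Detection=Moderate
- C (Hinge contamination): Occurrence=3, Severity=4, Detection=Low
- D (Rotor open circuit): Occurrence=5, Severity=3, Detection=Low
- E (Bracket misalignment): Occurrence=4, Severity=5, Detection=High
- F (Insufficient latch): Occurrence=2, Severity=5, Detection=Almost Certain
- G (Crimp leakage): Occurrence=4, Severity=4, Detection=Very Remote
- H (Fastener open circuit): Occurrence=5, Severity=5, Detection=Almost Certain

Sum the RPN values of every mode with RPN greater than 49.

140

RPN = Severity × Occurrence × Detection:
  A: 2 × 3 × 1 = 6
  B: 2 × 2 × 3 = 12
  C: 4 × 3 × 4 = 48
  D: 3 × 5 × 4 = 60
  E: 5 × 4 × 2 = 40
  F: 5 × 2 × 1 = 10
  G: 4 × 4 × 5 = 80
  H: 5 × 5 × 1 = 25
RPN > 49: D (60), G (80).
Sum: 60 + 80 = 140.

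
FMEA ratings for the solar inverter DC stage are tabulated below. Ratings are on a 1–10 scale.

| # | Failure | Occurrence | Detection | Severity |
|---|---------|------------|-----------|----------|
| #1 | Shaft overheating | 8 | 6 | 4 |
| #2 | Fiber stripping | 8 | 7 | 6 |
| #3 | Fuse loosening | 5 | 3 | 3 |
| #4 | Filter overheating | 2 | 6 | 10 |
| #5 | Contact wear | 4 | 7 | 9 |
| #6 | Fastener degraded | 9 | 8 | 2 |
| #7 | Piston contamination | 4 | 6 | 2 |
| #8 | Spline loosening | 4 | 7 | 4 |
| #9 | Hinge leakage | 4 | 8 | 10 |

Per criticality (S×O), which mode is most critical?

Criticality = Severity × Occurrence:
  #1: 4 × 8 = 32
  #2: 6 × 8 = 48
  #3: 3 × 5 = 15
  #4: 10 × 2 = 20
  #5: 9 × 4 = 36
  #6: 2 × 9 = 18
  #7: 2 × 4 = 8
  #8: 4 × 4 = 16
  #9: 10 × 4 = 40
Highest criticality is 48 → #2.

#2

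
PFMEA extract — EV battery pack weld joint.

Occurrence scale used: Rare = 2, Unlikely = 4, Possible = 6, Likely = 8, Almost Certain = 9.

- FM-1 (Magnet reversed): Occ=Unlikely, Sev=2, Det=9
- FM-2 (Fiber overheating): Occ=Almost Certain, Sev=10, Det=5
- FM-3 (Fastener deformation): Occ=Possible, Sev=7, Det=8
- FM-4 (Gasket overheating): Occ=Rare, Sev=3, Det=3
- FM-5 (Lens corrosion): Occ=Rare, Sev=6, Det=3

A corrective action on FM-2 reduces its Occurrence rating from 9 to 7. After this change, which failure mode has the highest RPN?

RPN = Severity × Occurrence × Detection:
  FM-1: 2 × 4 × 9 = 72
  FM-2: 10 × 9 × 5 = 450
  FM-3: 7 × 6 × 8 = 336
  FM-4: 3 × 2 × 3 = 18
  FM-5: 6 × 2 × 3 = 36
After action: FM-2 → 10 × 7 × 5 = 350.
Revised RPNs: FM-2=350, FM-3=336, FM-1=72, FM-5=36, FM-4=18.
Highest is now FM-2 (350).

FM-2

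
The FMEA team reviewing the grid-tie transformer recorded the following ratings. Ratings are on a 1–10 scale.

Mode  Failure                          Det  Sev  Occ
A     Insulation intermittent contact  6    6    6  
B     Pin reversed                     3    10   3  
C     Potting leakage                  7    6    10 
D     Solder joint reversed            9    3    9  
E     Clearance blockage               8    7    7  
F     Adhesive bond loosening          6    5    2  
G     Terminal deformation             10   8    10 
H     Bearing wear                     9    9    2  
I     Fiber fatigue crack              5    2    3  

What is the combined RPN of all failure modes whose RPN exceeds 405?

1220

RPN = Severity × Occurrence × Detection:
  A: 6 × 6 × 6 = 216
  B: 10 × 3 × 3 = 90
  C: 6 × 10 × 7 = 420
  D: 3 × 9 × 9 = 243
  E: 7 × 7 × 8 = 392
  F: 5 × 2 × 6 = 60
  G: 8 × 10 × 10 = 800
  H: 9 × 2 × 9 = 162
  I: 2 × 3 × 5 = 30
RPN > 405: C (420), G (800).
Sum: 420 + 800 = 1220.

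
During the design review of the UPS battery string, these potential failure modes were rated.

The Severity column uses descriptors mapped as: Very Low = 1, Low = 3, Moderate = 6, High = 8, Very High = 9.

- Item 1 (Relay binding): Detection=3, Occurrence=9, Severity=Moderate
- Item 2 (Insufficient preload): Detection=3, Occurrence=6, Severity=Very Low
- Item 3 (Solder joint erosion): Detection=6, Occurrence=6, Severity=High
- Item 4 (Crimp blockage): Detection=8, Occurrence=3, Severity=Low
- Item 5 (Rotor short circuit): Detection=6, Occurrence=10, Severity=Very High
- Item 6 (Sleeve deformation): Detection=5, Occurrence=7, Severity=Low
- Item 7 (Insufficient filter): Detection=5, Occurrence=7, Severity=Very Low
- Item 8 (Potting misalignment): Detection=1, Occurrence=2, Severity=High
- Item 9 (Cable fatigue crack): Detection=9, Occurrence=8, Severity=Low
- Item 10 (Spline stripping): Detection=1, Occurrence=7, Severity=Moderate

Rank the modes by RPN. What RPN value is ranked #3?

RPN = Severity × Occurrence × Detection:
  Item 1: 6 × 9 × 3 = 162
  Item 2: 1 × 6 × 3 = 18
  Item 3: 8 × 6 × 6 = 288
  Item 4: 3 × 3 × 8 = 72
  Item 5: 9 × 10 × 6 = 540
  Item 6: 3 × 7 × 5 = 105
  Item 7: 1 × 7 × 5 = 35
  Item 8: 8 × 2 × 1 = 16
  Item 9: 3 × 8 × 9 = 216
  Item 10: 6 × 7 × 1 = 42
Sorted descending: 540, 288, 216, 162, 105, 72, 42, 35, 18, 16.
The third-highest RPN is 216 (Item 9).

216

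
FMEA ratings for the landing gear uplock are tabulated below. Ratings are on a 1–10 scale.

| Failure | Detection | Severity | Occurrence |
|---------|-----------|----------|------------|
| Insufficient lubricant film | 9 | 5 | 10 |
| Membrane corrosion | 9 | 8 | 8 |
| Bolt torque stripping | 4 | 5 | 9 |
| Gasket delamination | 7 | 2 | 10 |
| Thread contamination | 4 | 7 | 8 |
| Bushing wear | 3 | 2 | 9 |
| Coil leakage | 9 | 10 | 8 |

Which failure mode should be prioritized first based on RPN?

Coil leakage

RPN = Severity × Occurrence × Detection:
  Insufficient lubricant film: 5 × 10 × 9 = 450
  Membrane corrosion: 8 × 8 × 9 = 576
  Bolt torque stripping: 5 × 9 × 4 = 180
  Gasket delamination: 2 × 10 × 7 = 140
  Thread contamination: 7 × 8 × 4 = 224
  Bushing wear: 2 × 9 × 3 = 54
  Coil leakage: 10 × 8 × 9 = 720
Highest RPN is 720 → Coil leakage.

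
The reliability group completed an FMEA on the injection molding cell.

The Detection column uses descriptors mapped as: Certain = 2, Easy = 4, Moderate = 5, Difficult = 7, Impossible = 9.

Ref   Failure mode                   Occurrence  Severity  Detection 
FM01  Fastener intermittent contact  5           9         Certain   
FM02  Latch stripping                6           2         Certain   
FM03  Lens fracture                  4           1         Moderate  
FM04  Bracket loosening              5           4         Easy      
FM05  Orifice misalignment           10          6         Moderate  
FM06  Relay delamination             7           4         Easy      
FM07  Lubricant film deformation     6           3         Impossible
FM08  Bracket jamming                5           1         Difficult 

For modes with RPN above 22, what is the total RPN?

803

RPN = Severity × Occurrence × Detection:
  FM01: 9 × 5 × 2 = 90
  FM02: 2 × 6 × 2 = 24
  FM03: 1 × 4 × 5 = 20
  FM04: 4 × 5 × 4 = 80
  FM05: 6 × 10 × 5 = 300
  FM06: 4 × 7 × 4 = 112
  FM07: 3 × 6 × 9 = 162
  FM08: 1 × 5 × 7 = 35
RPN > 22: FM01 (90), FM02 (24), FM04 (80), FM05 (300), FM06 (112), FM07 (162), FM08 (35).
Sum: 90 + 24 + 80 + 300 + 112 + 162 + 35 = 803.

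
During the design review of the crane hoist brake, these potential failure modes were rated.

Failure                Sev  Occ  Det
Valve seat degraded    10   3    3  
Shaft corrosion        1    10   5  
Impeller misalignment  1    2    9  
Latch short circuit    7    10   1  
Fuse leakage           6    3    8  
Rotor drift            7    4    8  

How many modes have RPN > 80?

RPN = Severity × Occurrence × Detection:
  Valve seat degraded: 10 × 3 × 3 = 90
  Shaft corrosion: 1 × 10 × 5 = 50
  Impeller misalignment: 1 × 2 × 9 = 18
  Latch short circuit: 7 × 10 × 1 = 70
  Fuse leakage: 6 × 3 × 8 = 144
  Rotor drift: 7 × 4 × 8 = 224
Modes with RPN > 80: Valve seat degraded (90), Fuse leakage (144), Rotor drift (224) → 3.

3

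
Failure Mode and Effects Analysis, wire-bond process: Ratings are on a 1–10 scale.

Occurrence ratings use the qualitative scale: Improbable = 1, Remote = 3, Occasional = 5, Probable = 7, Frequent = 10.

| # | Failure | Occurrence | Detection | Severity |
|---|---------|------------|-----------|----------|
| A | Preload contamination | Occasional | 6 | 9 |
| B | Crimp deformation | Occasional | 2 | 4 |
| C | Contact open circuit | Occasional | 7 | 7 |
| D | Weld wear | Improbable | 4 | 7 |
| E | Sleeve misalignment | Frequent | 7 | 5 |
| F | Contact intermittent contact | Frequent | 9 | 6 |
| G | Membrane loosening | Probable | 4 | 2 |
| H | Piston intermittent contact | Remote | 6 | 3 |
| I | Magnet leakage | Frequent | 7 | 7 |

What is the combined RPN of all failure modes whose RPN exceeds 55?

1951

RPN = Severity × Occurrence × Detection:
  A: 9 × 5 × 6 = 270
  B: 4 × 5 × 2 = 40
  C: 7 × 5 × 7 = 245
  D: 7 × 1 × 4 = 28
  E: 5 × 10 × 7 = 350
  F: 6 × 10 × 9 = 540
  G: 2 × 7 × 4 = 56
  H: 3 × 3 × 6 = 54
  I: 7 × 10 × 7 = 490
RPN > 55: A (270), C (245), E (350), F (540), G (56), I (490).
Sum: 270 + 245 + 350 + 540 + 56 + 490 = 1951.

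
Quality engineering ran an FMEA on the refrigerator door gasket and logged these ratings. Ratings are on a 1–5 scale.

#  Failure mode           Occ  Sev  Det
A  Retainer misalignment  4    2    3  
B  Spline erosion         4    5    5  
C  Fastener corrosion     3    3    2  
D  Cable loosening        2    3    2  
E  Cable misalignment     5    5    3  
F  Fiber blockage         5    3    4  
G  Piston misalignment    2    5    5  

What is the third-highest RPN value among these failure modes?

60

RPN = Severity × Occurrence × Detection:
  A: 2 × 4 × 3 = 24
  B: 5 × 4 × 5 = 100
  C: 3 × 3 × 2 = 18
  D: 3 × 2 × 2 = 12
  E: 5 × 5 × 3 = 75
  F: 3 × 5 × 4 = 60
  G: 5 × 2 × 5 = 50
Sorted descending: 100, 75, 60, 50, 24, 18, 12.
The third-highest RPN is 60 (F).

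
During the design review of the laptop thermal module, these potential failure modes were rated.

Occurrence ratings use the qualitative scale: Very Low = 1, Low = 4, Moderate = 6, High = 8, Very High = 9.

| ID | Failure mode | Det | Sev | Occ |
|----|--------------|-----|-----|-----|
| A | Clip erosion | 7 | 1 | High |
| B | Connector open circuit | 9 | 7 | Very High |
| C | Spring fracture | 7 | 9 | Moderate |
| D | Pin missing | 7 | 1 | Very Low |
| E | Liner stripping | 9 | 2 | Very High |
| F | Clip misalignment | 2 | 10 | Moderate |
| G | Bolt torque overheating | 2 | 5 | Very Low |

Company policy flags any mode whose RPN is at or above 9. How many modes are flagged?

RPN = Severity × Occurrence × Detection:
  A: 1 × 8 × 7 = 56
  B: 7 × 9 × 9 = 567
  C: 9 × 6 × 7 = 378
  D: 1 × 1 × 7 = 7
  E: 2 × 9 × 9 = 162
  F: 10 × 6 × 2 = 120
  G: 5 × 1 × 2 = 10
Modes with RPN ≥ 9: A (56), B (567), C (378), E (162), F (120), G (10) → 6.

6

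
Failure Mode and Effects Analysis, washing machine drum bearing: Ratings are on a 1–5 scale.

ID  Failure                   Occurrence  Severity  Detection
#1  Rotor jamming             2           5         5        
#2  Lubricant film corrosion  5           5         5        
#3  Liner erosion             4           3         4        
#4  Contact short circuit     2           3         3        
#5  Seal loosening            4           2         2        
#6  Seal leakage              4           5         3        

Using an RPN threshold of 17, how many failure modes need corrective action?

RPN = Severity × Occurrence × Detection:
  #1: 5 × 2 × 5 = 50
  #2: 5 × 5 × 5 = 125
  #3: 3 × 4 × 4 = 48
  #4: 3 × 2 × 3 = 18
  #5: 2 × 4 × 2 = 16
  #6: 5 × 4 × 3 = 60
Modes with RPN ≥ 17: #1 (50), #2 (125), #3 (48), #4 (18), #6 (60) → 5.

5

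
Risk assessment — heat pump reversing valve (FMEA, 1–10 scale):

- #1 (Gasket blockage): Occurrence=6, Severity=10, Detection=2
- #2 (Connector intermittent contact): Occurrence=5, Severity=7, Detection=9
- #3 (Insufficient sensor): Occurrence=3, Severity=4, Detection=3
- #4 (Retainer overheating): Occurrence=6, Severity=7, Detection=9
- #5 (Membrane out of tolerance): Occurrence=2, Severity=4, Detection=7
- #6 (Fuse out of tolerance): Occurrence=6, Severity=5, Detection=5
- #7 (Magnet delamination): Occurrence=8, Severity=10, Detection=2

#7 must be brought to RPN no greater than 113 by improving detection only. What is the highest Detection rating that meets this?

#7: S=10, O=8, D=2 → current RPN = 160.
Fixed product = 80. Need 80 × D ≤ 113, so D ≤ 113/80 = 1.41.
Maximum integer Detection rating = 1 (gives RPN 80; D=2 would give 160 > 113).

1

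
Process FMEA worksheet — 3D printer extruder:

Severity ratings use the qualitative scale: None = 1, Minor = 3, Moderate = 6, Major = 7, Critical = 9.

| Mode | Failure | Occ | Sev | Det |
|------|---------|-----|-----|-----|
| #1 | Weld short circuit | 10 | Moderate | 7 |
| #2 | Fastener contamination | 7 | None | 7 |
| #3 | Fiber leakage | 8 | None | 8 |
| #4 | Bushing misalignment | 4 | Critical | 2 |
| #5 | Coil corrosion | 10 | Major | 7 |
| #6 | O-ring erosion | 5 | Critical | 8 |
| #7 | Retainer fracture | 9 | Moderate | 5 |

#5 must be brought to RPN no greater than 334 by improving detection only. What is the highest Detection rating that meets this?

#5: S=7, O=10, D=7 → current RPN = 490.
Fixed product = 70. Need 70 × D ≤ 334, so D ≤ 334/70 = 4.77.
Maximum integer Detection rating = 4 (gives RPN 280; D=5 would give 350 > 334).

4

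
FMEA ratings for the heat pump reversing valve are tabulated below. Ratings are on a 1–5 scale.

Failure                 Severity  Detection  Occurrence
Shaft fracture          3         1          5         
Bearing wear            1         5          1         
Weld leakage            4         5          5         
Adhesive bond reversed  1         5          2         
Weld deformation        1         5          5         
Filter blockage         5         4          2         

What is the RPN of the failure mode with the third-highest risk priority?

RPN = Severity × Occurrence × Detection:
  Shaft fracture: 3 × 5 × 1 = 15
  Bearing wear: 1 × 1 × 5 = 5
  Weld leakage: 4 × 5 × 5 = 100
  Adhesive bond reversed: 1 × 2 × 5 = 10
  Weld deformation: 1 × 5 × 5 = 25
  Filter blockage: 5 × 2 × 4 = 40
Sorted descending: 100, 40, 25, 15, 10, 5.
The third-highest RPN is 25 (Weld deformation).

25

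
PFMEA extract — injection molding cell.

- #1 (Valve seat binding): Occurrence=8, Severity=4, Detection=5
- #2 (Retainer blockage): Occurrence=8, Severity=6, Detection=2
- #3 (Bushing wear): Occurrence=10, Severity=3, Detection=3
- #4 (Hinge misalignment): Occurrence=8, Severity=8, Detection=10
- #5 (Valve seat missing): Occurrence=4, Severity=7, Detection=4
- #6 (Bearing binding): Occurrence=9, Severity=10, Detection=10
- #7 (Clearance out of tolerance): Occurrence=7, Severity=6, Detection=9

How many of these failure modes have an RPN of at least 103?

RPN = Severity × Occurrence × Detection:
  #1: 4 × 8 × 5 = 160
  #2: 6 × 8 × 2 = 96
  #3: 3 × 10 × 3 = 90
  #4: 8 × 8 × 10 = 640
  #5: 7 × 4 × 4 = 112
  #6: 10 × 9 × 10 = 900
  #7: 6 × 7 × 9 = 378
Modes with RPN ≥ 103: #1 (160), #4 (640), #5 (112), #6 (900), #7 (378) → 5.

5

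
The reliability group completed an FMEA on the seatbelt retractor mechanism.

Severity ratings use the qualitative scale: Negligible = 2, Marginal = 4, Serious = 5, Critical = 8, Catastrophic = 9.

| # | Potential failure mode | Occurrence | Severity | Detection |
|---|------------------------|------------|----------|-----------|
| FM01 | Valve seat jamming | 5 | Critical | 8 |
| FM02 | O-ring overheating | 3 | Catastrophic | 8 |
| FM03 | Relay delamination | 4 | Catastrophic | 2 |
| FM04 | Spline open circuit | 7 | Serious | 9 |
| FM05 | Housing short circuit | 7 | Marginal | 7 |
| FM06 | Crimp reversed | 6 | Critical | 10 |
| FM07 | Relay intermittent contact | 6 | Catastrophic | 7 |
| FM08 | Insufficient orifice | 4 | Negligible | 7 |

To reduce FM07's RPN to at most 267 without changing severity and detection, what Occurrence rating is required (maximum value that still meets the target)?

FM07: S=9, O=6, D=7 → current RPN = 378.
Fixed product = 63. Need 63 × O ≤ 267, so O ≤ 267/63 = 4.24.
Maximum integer Occurrence rating = 4 (gives RPN 252; O=5 would give 315 > 267).

4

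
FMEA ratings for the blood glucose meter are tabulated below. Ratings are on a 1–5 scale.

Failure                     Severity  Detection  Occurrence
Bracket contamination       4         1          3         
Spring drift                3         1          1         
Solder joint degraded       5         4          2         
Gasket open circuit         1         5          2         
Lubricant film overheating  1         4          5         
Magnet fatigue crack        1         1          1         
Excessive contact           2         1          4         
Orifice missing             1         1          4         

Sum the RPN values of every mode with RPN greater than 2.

RPN = Severity × Occurrence × Detection:
  Bracket contamination: 4 × 3 × 1 = 12
  Spring drift: 3 × 1 × 1 = 3
  Solder joint degraded: 5 × 2 × 4 = 40
  Gasket open circuit: 1 × 2 × 5 = 10
  Lubricant film overheating: 1 × 5 × 4 = 20
  Magnet fatigue crack: 1 × 1 × 1 = 1
  Excessive contact: 2 × 4 × 1 = 8
  Orifice missing: 1 × 4 × 1 = 4
RPN > 2: Bracket contamination (12), Spring drift (3), Solder joint degraded (40), Gasket open circuit (10), Lubricant film overheating (20), Excessive contact (8), Orifice missing (4).
Sum: 12 + 3 + 40 + 10 + 20 + 8 + 4 = 97.

97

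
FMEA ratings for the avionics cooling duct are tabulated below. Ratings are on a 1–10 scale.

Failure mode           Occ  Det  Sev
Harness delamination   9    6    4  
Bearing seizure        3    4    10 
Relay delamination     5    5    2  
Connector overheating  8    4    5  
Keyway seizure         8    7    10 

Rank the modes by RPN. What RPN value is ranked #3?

160

RPN = Severity × Occurrence × Detection:
  Harness delamination: 4 × 9 × 6 = 216
  Bearing seizure: 10 × 3 × 4 = 120
  Relay delamination: 2 × 5 × 5 = 50
  Connector overheating: 5 × 8 × 4 = 160
  Keyway seizure: 10 × 8 × 7 = 560
Sorted descending: 560, 216, 160, 120, 50.
The third-highest RPN is 160 (Connector overheating).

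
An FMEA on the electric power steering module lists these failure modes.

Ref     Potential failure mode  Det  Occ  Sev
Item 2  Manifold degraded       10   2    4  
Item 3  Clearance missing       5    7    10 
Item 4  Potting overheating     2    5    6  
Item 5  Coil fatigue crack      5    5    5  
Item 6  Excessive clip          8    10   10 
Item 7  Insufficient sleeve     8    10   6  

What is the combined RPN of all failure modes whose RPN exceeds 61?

RPN = Severity × Occurrence × Detection:
  Item 2: 4 × 2 × 10 = 80
  Item 3: 10 × 7 × 5 = 350
  Item 4: 6 × 5 × 2 = 60
  Item 5: 5 × 5 × 5 = 125
  Item 6: 10 × 10 × 8 = 800
  Item 7: 6 × 10 × 8 = 480
RPN > 61: Item 2 (80), Item 3 (350), Item 5 (125), Item 6 (800), Item 7 (480).
Sum: 80 + 350 + 125 + 800 + 480 = 1835.

1835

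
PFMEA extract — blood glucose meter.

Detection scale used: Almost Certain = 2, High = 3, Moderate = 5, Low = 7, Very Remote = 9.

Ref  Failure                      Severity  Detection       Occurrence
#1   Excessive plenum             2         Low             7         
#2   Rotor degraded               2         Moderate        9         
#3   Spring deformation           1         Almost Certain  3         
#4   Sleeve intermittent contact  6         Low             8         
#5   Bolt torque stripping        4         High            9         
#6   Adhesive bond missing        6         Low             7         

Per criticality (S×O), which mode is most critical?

#4

Criticality = Severity × Occurrence:
  #1: 2 × 7 = 14
  #2: 2 × 9 = 18
  #3: 1 × 3 = 3
  #4: 6 × 8 = 48
  #5: 4 × 9 = 36
  #6: 6 × 7 = 42
Highest criticality is 48 → #4.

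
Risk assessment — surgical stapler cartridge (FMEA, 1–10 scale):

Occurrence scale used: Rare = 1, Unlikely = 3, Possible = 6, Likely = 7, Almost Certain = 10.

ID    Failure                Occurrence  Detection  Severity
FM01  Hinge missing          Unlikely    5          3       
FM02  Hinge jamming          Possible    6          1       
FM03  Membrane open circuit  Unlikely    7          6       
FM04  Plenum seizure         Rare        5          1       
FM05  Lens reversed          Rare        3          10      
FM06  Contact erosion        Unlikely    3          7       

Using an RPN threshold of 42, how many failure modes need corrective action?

3

RPN = Severity × Occurrence × Detection:
  FM01: 3 × 3 × 5 = 45
  FM02: 1 × 6 × 6 = 36
  FM03: 6 × 3 × 7 = 126
  FM04: 1 × 1 × 5 = 5
  FM05: 10 × 1 × 3 = 30
  FM06: 7 × 3 × 3 = 63
Modes with RPN ≥ 42: FM01 (45), FM03 (126), FM06 (63) → 3.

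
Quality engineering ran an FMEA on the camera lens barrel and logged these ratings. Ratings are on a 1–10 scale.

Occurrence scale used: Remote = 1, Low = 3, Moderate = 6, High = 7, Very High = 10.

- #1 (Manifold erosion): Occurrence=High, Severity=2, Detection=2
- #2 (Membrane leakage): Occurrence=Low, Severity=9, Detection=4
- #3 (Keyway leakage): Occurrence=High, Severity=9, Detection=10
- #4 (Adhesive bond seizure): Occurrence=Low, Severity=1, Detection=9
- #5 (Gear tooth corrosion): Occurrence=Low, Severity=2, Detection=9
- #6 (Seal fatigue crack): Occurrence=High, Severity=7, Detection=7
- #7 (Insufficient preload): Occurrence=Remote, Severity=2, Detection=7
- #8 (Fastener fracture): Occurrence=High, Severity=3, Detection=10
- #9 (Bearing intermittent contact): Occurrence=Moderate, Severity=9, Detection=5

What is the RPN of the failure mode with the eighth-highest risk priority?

27

RPN = Severity × Occurrence × Detection:
  #1: 2 × 7 × 2 = 28
  #2: 9 × 3 × 4 = 108
  #3: 9 × 7 × 10 = 630
  #4: 1 × 3 × 9 = 27
  #5: 2 × 3 × 9 = 54
  #6: 7 × 7 × 7 = 343
  #7: 2 × 1 × 7 = 14
  #8: 3 × 7 × 10 = 210
  #9: 9 × 6 × 5 = 270
Sorted descending: 630, 343, 270, 210, 108, 54, 28, 27, 14.
The eighth-highest RPN is 27 (#4).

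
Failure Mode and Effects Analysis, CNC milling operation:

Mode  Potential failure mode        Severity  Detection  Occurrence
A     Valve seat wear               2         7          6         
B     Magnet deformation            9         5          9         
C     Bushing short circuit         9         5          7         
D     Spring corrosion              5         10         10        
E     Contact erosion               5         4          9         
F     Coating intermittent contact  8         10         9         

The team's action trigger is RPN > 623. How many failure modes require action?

RPN = Severity × Occurrence × Detection:
  A: 2 × 6 × 7 = 84
  B: 9 × 9 × 5 = 405
  C: 9 × 7 × 5 = 315
  D: 5 × 10 × 10 = 500
  E: 5 × 9 × 4 = 180
  F: 8 × 9 × 10 = 720
Modes with RPN > 623: F (720) → 1.

1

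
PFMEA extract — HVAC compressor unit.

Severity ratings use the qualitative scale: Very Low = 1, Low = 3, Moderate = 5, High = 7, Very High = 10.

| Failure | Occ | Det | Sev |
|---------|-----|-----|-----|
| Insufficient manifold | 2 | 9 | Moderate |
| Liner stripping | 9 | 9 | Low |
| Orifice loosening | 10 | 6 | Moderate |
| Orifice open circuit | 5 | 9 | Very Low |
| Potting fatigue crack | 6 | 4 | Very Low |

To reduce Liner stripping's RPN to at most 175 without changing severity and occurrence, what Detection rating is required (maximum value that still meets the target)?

6

Liner stripping: S=3, O=9, D=9 → current RPN = 243.
Fixed product = 27. Need 27 × D ≤ 175, so D ≤ 175/27 = 6.48.
Maximum integer Detection rating = 6 (gives RPN 162; D=7 would give 189 > 175).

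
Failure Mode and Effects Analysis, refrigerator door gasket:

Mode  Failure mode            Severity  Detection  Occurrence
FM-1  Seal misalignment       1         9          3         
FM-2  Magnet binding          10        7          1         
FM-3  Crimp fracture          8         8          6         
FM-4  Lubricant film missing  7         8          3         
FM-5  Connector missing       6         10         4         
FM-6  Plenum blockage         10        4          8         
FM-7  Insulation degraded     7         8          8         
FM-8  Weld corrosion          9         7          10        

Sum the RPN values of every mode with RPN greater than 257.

RPN = Severity × Occurrence × Detection:
  FM-1: 1 × 3 × 9 = 27
  FM-2: 10 × 1 × 7 = 70
  FM-3: 8 × 6 × 8 = 384
  FM-4: 7 × 3 × 8 = 168
  FM-5: 6 × 4 × 10 = 240
  FM-6: 10 × 8 × 4 = 320
  FM-7: 7 × 8 × 8 = 448
  FM-8: 9 × 10 × 7 = 630
RPN > 257: FM-3 (384), FM-6 (320), FM-7 (448), FM-8 (630).
Sum: 384 + 320 + 448 + 630 = 1782.

1782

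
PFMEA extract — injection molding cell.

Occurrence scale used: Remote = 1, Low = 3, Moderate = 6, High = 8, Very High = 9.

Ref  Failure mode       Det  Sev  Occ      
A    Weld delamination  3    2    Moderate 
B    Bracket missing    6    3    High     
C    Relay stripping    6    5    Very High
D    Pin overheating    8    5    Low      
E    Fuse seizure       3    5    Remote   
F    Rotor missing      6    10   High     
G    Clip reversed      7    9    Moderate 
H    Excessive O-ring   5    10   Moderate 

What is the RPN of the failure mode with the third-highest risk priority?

300

RPN = Severity × Occurrence × Detection:
  A: 2 × 6 × 3 = 36
  B: 3 × 8 × 6 = 144
  C: 5 × 9 × 6 = 270
  D: 5 × 3 × 8 = 120
  E: 5 × 1 × 3 = 15
  F: 10 × 8 × 6 = 480
  G: 9 × 6 × 7 = 378
  H: 10 × 6 × 5 = 300
Sorted descending: 480, 378, 300, 270, 144, 120, 36, 15.
The third-highest RPN is 300 (H).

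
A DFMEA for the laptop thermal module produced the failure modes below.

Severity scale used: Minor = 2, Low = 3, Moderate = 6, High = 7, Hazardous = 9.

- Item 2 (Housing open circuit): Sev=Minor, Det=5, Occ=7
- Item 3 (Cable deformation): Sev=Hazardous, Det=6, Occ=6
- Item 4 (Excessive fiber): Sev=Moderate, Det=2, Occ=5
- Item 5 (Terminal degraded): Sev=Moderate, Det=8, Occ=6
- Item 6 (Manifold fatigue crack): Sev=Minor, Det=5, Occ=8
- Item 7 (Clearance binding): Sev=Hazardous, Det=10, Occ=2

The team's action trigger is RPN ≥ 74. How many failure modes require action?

RPN = Severity × Occurrence × Detection:
  Item 2: 2 × 7 × 5 = 70
  Item 3: 9 × 6 × 6 = 324
  Item 4: 6 × 5 × 2 = 60
  Item 5: 6 × 6 × 8 = 288
  Item 6: 2 × 8 × 5 = 80
  Item 7: 9 × 2 × 10 = 180
Modes with RPN ≥ 74: Item 3 (324), Item 5 (288), Item 6 (80), Item 7 (180) → 4.

4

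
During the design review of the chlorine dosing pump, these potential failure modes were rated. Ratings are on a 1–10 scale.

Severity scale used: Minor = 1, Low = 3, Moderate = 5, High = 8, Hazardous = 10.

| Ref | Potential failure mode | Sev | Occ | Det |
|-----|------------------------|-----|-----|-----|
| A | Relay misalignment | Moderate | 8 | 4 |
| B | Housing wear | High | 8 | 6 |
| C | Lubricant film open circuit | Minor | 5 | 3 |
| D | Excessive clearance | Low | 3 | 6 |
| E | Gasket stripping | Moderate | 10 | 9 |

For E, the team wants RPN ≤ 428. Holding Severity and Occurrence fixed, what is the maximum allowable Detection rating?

E: S=5, O=10, D=9 → current RPN = 450.
Fixed product = 50. Need 50 × D ≤ 428, so D ≤ 428/50 = 8.56.
Maximum integer Detection rating = 8 (gives RPN 400; D=9 would give 450 > 428).

8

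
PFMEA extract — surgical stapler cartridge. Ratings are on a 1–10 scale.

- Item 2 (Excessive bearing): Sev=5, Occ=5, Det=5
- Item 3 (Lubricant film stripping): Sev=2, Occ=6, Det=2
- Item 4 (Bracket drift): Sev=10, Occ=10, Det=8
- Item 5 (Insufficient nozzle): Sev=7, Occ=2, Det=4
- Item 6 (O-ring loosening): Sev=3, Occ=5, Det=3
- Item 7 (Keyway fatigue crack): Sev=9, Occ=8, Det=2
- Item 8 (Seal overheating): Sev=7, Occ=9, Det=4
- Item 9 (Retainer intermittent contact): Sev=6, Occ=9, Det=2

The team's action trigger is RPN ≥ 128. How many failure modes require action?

RPN = Severity × Occurrence × Detection:
  Item 2: 5 × 5 × 5 = 125
  Item 3: 2 × 6 × 2 = 24
  Item 4: 10 × 10 × 8 = 800
  Item 5: 7 × 2 × 4 = 56
  Item 6: 3 × 5 × 3 = 45
  Item 7: 9 × 8 × 2 = 144
  Item 8: 7 × 9 × 4 = 252
  Item 9: 6 × 9 × 2 = 108
Modes with RPN ≥ 128: Item 4 (800), Item 7 (144), Item 8 (252) → 3.

3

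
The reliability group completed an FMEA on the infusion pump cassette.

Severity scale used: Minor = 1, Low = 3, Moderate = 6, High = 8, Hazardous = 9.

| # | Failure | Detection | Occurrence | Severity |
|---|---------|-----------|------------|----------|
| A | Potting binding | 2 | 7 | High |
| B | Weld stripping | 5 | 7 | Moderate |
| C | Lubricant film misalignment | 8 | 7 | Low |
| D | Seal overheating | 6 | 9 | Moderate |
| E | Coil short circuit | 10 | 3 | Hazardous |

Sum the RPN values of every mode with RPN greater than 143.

RPN = Severity × Occurrence × Detection:
  A: 8 × 7 × 2 = 112
  B: 6 × 7 × 5 = 210
  C: 3 × 7 × 8 = 168
  D: 6 × 9 × 6 = 324
  E: 9 × 3 × 10 = 270
RPN > 143: B (210), C (168), D (324), E (270).
Sum: 210 + 168 + 324 + 270 = 972.

972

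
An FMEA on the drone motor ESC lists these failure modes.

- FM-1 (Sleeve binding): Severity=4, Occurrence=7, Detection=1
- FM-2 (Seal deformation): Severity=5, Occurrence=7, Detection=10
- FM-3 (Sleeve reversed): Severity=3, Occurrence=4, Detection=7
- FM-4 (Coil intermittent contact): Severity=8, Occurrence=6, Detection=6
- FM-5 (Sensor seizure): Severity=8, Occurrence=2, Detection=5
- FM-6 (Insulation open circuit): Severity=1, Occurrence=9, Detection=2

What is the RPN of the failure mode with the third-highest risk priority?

84

RPN = Severity × Occurrence × Detection:
  FM-1: 4 × 7 × 1 = 28
  FM-2: 5 × 7 × 10 = 350
  FM-3: 3 × 4 × 7 = 84
  FM-4: 8 × 6 × 6 = 288
  FM-5: 8 × 2 × 5 = 80
  FM-6: 1 × 9 × 2 = 18
Sorted descending: 350, 288, 84, 80, 28, 18.
The third-highest RPN is 84 (FM-3).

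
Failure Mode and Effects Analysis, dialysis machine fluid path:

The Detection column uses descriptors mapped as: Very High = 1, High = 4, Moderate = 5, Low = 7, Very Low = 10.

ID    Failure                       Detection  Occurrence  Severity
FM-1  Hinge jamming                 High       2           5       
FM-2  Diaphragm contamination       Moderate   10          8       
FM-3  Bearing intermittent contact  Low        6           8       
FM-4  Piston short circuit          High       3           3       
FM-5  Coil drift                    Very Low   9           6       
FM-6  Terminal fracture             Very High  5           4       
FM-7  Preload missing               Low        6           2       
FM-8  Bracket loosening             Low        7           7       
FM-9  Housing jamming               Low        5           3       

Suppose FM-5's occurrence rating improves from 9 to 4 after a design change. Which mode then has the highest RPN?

RPN = Severity × Occurrence × Detection:
  FM-1: 5 × 2 × 4 = 40
  FM-2: 8 × 10 × 5 = 400
  FM-3: 8 × 6 × 7 = 336
  FM-4: 3 × 3 × 4 = 36
  FM-5: 6 × 9 × 10 = 540
  FM-6: 4 × 5 × 1 = 20
  FM-7: 2 × 6 × 7 = 84
  FM-8: 7 × 7 × 7 = 343
  FM-9: 3 × 5 × 7 = 105
After action: FM-5 → 6 × 4 × 10 = 240.
Revised RPNs: FM-2=400, FM-8=343, FM-3=336, FM-5=240, FM-9=105, FM-7=84, FM-1=40, FM-4=36, FM-6=20.
Highest is now FM-2 (400).

FM-2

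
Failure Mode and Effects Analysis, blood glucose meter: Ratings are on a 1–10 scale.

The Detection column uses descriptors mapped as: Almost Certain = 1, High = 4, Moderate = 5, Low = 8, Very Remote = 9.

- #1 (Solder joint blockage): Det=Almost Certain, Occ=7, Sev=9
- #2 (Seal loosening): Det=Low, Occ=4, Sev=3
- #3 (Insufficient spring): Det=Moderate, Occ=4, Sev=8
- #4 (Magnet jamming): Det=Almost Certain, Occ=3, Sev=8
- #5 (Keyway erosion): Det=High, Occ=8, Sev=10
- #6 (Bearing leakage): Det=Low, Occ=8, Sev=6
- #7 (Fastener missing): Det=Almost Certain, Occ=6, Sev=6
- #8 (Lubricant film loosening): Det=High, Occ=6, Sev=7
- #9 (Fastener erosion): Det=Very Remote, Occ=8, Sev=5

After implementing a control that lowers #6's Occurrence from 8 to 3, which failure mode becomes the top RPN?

RPN = Severity × Occurrence × Detection:
  #1: 9 × 7 × 1 = 63
  #2: 3 × 4 × 8 = 96
  #3: 8 × 4 × 5 = 160
  #4: 8 × 3 × 1 = 24
  #5: 10 × 8 × 4 = 320
  #6: 6 × 8 × 8 = 384
  #7: 6 × 6 × 1 = 36
  #8: 7 × 6 × 4 = 168
  #9: 5 × 8 × 9 = 360
After action: #6 → 6 × 3 × 8 = 144.
Revised RPNs: #9=360, #5=320, #8=168, #3=160, #6=144, #2=96, #1=63, #7=36, #4=24.
Highest is now #9 (360).

#9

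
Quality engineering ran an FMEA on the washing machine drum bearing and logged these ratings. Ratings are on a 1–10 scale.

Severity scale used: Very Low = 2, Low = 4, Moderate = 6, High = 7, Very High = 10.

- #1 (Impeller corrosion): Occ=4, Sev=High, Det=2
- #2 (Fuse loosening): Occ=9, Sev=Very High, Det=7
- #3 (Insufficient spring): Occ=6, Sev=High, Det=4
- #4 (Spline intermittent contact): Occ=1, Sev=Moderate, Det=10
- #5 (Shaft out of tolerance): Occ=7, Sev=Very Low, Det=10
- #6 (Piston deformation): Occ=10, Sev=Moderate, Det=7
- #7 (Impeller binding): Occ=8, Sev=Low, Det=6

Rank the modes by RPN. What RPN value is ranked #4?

168

RPN = Severity × Occurrence × Detection:
  #1: 7 × 4 × 2 = 56
  #2: 10 × 9 × 7 = 630
  #3: 7 × 6 × 4 = 168
  #4: 6 × 1 × 10 = 60
  #5: 2 × 7 × 10 = 140
  #6: 6 × 10 × 7 = 420
  #7: 4 × 8 × 6 = 192
Sorted descending: 630, 420, 192, 168, 140, 60, 56.
The fourth-highest RPN is 168 (#3).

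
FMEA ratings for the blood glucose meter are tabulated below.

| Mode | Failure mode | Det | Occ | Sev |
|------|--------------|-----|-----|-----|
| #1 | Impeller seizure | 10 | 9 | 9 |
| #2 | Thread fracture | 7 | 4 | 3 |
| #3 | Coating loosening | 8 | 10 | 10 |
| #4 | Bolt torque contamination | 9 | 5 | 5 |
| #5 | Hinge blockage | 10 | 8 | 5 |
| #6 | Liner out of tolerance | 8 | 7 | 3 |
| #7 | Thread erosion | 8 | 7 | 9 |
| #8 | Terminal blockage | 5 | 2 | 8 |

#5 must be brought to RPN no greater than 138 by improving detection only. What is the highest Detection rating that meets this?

#5: S=5, O=8, D=10 → current RPN = 400.
Fixed product = 40. Need 40 × D ≤ 138, so D ≤ 138/40 = 3.45.
Maximum integer Detection rating = 3 (gives RPN 120; D=4 would give 160 > 138).

3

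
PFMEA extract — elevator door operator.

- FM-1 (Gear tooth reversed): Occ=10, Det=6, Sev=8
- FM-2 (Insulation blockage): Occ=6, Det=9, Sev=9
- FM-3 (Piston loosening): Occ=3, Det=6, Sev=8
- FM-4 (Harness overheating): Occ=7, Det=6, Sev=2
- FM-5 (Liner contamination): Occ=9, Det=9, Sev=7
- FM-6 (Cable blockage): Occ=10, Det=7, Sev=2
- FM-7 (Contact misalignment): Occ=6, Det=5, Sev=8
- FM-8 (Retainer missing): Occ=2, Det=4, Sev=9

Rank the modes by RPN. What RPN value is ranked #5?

144

RPN = Severity × Occurrence × Detection:
  FM-1: 8 × 10 × 6 = 480
  FM-2: 9 × 6 × 9 = 486
  FM-3: 8 × 3 × 6 = 144
  FM-4: 2 × 7 × 6 = 84
  FM-5: 7 × 9 × 9 = 567
  FM-6: 2 × 10 × 7 = 140
  FM-7: 8 × 6 × 5 = 240
  FM-8: 9 × 2 × 4 = 72
Sorted descending: 567, 486, 480, 240, 144, 140, 84, 72.
The fifth-highest RPN is 144 (FM-3).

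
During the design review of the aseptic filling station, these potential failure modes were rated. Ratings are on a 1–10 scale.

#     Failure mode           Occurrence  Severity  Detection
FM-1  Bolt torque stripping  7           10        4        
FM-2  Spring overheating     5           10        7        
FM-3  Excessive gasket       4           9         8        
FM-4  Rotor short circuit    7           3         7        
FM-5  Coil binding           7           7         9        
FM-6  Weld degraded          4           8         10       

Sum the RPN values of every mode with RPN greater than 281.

RPN = Severity × Occurrence × Detection:
  FM-1: 10 × 7 × 4 = 280
  FM-2: 10 × 5 × 7 = 350
  FM-3: 9 × 4 × 8 = 288
  FM-4: 3 × 7 × 7 = 147
  FM-5: 7 × 7 × 9 = 441
  FM-6: 8 × 4 × 10 = 320
RPN > 281: FM-2 (350), FM-3 (288), FM-5 (441), FM-6 (320).
Sum: 350 + 288 + 441 + 320 = 1399.

1399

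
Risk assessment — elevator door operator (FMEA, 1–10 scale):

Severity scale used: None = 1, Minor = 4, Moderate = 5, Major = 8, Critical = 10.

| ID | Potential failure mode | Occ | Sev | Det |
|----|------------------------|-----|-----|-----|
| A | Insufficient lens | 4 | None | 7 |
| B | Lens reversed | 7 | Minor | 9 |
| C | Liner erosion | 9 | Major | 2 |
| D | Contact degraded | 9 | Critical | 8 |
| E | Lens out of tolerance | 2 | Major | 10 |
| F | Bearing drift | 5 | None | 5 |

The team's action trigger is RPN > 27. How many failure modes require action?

5

RPN = Severity × Occurrence × Detection:
  A: 1 × 4 × 7 = 28
  B: 4 × 7 × 9 = 252
  C: 8 × 9 × 2 = 144
  D: 10 × 9 × 8 = 720
  E: 8 × 2 × 10 = 160
  F: 1 × 5 × 5 = 25
Modes with RPN > 27: A (28), B (252), C (144), D (720), E (160) → 5.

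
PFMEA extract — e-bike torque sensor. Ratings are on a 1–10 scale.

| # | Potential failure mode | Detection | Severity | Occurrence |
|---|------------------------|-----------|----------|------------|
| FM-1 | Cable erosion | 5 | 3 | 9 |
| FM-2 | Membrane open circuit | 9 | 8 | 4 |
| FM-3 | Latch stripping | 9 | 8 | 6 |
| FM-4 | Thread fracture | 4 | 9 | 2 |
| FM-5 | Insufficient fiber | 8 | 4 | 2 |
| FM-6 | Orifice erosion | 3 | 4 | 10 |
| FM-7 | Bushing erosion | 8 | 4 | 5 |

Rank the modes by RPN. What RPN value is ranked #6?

72

RPN = Severity × Occurrence × Detection:
  FM-1: 3 × 9 × 5 = 135
  FM-2: 8 × 4 × 9 = 288
  FM-3: 8 × 6 × 9 = 432
  FM-4: 9 × 2 × 4 = 72
  FM-5: 4 × 2 × 8 = 64
  FM-6: 4 × 10 × 3 = 120
  FM-7: 4 × 5 × 8 = 160
Sorted descending: 432, 288, 160, 135, 120, 72, 64.
The sixth-highest RPN is 72 (FM-4).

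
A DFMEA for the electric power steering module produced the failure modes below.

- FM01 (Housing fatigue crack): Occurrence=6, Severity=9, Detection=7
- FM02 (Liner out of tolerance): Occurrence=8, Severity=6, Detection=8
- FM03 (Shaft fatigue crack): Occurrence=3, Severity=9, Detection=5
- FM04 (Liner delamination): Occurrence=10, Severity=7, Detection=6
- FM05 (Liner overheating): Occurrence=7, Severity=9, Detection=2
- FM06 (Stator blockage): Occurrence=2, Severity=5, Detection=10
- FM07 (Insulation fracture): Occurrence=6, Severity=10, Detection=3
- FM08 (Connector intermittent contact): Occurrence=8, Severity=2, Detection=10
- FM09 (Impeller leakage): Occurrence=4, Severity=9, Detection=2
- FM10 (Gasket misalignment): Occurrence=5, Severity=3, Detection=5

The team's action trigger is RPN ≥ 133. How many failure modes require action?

6

RPN = Severity × Occurrence × Detection:
  FM01: 9 × 6 × 7 = 378
  FM02: 6 × 8 × 8 = 384
  FM03: 9 × 3 × 5 = 135
  FM04: 7 × 10 × 6 = 420
  FM05: 9 × 7 × 2 = 126
  FM06: 5 × 2 × 10 = 100
  FM07: 10 × 6 × 3 = 180
  FM08: 2 × 8 × 10 = 160
  FM09: 9 × 4 × 2 = 72
  FM10: 3 × 5 × 5 = 75
Modes with RPN ≥ 133: FM01 (378), FM02 (384), FM03 (135), FM04 (420), FM07 (180), FM08 (160) → 6.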